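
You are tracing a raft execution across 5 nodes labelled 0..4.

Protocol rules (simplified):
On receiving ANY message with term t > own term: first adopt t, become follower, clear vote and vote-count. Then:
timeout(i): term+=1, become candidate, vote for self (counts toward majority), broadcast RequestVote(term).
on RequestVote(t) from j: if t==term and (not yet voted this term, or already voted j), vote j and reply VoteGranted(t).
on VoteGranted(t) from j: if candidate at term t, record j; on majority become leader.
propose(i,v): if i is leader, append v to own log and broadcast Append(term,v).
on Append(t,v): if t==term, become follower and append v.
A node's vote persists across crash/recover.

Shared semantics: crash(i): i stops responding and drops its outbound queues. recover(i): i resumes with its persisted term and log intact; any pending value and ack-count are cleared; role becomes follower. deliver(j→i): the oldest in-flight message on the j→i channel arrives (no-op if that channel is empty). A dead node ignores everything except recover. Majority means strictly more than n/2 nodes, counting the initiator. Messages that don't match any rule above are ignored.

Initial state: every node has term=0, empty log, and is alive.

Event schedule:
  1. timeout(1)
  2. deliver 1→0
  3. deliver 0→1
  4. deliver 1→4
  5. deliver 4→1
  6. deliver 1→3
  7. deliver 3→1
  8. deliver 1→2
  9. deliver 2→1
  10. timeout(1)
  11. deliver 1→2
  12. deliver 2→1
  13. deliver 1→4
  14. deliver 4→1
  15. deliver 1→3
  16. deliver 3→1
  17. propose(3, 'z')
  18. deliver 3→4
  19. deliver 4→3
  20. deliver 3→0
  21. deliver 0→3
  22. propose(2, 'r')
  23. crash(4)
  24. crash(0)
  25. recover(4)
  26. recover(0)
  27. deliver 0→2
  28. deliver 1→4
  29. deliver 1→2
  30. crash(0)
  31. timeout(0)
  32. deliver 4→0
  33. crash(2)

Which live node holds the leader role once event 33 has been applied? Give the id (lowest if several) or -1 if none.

1

step 1 timeout(1): 1={cand,t=1,log=-}
step 2 deliver 1→0: 0={foll,t=1,log=-}
step 3 deliver 0→1: —
step 4 deliver 1→4: 4={foll,t=1,log=-}
step 5 deliver 4→1: 1={lead,t=1,log=-}
step 6 deliver 1→3: 3={foll,t=1,log=-}
step 7 deliver 3→1: —
step 8 deliver 1→2: 2={foll,t=1,log=-}
step 9 deliver 2→1: —
step 10 timeout(1): 1={cand,t=2,log=-}
step 11 deliver 1→2: 2={foll,t=2,log=-}
step 12 deliver 2→1: —
step 13 deliver 1→4: 4={foll,t=2,log=-}
step 14 deliver 4→1: 1={lead,t=2,log=-}
step 15 deliver 1→3: 3={foll,t=2,log=-}
step 16 deliver 3→1: —
step 17 propose(3,'z'): —
step 18 deliver 3→4: —
step 19 deliver 4→3: —
step 20 deliver 3→0: —
step 21 deliver 0→3: —
step 22 propose(2,'r'): —
step 23 crash(4): 4={✗foll,t=2,log=-}
step 24 crash(0): 0={✗foll,t=1,log=-}
step 25 recover(4): 4={foll,t=2,log=-}
step 26 recover(0): 0={foll,t=1,log=-}
step 27 deliver 0→2: —
step 28 deliver 1→4: —
step 29 deliver 1→2: —
step 30 crash(0): 0={✗foll,t=1,log=-}
step 31 timeout(0): —
step 32 deliver 4→0: —
step 33 crash(2): 2={✗foll,t=2,log=-}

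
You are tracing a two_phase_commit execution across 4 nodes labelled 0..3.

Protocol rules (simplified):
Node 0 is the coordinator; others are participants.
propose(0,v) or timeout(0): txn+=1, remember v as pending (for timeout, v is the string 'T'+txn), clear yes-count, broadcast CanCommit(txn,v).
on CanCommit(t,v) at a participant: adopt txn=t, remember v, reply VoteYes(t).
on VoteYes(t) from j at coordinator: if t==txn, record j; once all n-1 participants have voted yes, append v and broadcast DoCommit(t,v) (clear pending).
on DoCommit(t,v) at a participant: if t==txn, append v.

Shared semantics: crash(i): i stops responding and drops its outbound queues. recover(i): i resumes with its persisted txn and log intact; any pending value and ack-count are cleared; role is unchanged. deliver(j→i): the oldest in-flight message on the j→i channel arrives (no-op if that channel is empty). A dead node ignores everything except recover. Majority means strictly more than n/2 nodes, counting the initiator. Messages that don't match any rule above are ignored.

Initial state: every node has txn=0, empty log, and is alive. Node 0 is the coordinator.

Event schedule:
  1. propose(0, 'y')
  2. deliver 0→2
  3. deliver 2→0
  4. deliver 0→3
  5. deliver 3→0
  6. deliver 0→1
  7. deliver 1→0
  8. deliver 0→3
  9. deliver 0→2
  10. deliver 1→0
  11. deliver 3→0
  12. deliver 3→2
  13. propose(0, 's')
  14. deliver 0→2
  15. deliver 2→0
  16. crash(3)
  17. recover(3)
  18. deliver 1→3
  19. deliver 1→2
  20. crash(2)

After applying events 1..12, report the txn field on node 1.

after 1 — propose(0,'y'): n0:coor/t1/[-]
after 2 — deliver 0→2: n2:part/t1/[-]
after 3 — deliver 2→0: ·
after 4 — deliver 0→3: n3:part/t1/[-]
after 5 — deliver 3→0: ·
after 6 — deliver 0→1: n1:part/t1/[-]
after 7 — deliver 1→0: n0:coor/t1/[y]
after 8 — deliver 0→3: n3:part/t1/[y]
after 9 — deliver 0→2: n2:part/t1/[y]
after 10 — deliver 1→0: ·
after 11 — deliver 3→0: ·
after 12 — deliver 3→2: ·

1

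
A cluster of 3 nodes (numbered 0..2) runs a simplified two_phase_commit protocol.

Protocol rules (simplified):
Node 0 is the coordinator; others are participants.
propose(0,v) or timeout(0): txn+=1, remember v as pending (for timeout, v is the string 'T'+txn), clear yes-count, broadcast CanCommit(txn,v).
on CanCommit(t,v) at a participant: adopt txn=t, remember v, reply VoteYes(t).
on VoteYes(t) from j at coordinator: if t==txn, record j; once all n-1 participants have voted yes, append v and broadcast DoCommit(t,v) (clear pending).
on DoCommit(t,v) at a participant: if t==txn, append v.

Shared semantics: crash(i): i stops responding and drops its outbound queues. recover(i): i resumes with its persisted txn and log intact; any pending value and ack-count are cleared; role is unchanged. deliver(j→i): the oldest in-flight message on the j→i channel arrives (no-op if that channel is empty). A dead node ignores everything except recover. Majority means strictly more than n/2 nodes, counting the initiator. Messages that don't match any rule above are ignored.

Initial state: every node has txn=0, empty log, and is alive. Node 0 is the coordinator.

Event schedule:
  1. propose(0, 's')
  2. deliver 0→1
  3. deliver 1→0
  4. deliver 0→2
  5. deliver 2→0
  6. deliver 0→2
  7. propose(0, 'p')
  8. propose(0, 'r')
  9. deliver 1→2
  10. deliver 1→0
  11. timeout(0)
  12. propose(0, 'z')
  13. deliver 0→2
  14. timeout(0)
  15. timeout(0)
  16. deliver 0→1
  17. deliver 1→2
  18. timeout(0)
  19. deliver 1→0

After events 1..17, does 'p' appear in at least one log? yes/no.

step 1 propose(0,'s'): 0={coor,t=1,log=-}
step 2 deliver 0→1: 1={part,t=1,log=-}
step 3 deliver 1→0: —
step 4 deliver 0→2: 2={part,t=1,log=-}
step 5 deliver 2→0: 0={coor,t=1,log=s}
step 6 deliver 0→2: 2={part,t=1,log=s}
step 7 propose(0,'p'): 0={coor,t=2,log=s}
step 8 propose(0,'r'): 0={coor,t=3,log=s}
step 9 deliver 1→2: —
step 10 deliver 1→0: —
step 11 timeout(0): 0={coor,t=4,log=s}
step 12 propose(0,'z'): 0={coor,t=5,log=s}
step 13 deliver 0→2: 2={part,t=2,log=s}
step 14 timeout(0): 0={coor,t=6,log=s}
step 15 timeout(0): 0={coor,t=7,log=s}
step 16 deliver 0→1: 1={part,t=1,log=s}
step 17 deliver 1→2: —

no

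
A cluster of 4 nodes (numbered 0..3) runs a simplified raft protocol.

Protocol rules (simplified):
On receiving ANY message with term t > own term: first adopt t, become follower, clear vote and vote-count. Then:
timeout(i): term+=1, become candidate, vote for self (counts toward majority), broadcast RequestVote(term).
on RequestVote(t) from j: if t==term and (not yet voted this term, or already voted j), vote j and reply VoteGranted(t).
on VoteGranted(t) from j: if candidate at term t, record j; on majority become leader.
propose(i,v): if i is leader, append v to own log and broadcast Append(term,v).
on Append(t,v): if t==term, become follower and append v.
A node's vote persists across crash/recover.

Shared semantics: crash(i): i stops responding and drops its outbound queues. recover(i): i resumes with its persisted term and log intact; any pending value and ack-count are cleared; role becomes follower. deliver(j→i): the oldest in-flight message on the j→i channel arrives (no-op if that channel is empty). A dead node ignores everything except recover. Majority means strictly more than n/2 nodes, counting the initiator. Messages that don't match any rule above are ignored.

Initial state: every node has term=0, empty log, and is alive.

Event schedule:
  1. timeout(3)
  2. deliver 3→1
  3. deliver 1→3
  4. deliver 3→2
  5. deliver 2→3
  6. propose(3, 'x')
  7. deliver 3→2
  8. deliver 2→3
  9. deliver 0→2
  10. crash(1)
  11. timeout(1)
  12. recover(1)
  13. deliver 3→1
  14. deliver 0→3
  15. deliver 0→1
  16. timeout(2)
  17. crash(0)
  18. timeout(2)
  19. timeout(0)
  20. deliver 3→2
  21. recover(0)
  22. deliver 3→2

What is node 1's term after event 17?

after 1 — timeout(3): n3:cand/t1/[-]
after 2 — deliver 3→1: n1:foll/t1/[-]
after 3 — deliver 1→3: ·
after 4 — deliver 3→2: n2:foll/t1/[-]
after 5 — deliver 2→3: n3:lead/t1/[-]
after 6 — propose(3,'x'): n3:lead/t1/[x]
after 7 — deliver 3→2: n2:foll/t1/[x]
after 8 — deliver 2→3: ·
after 9 — deliver 0→2: ·
after 10 — crash(1): n1:✗foll/t1/[-]
after 11 — timeout(1): ·
after 12 — recover(1): n1:foll/t1/[-]
after 13 — deliver 3→1: n1:foll/t1/[x]
after 14 — deliver 0→3: ·
after 15 — deliver 0→1: ·
after 16 — timeout(2): n2:cand/t2/[x]
after 17 — crash(0): n0:✗foll/t0/[-]

1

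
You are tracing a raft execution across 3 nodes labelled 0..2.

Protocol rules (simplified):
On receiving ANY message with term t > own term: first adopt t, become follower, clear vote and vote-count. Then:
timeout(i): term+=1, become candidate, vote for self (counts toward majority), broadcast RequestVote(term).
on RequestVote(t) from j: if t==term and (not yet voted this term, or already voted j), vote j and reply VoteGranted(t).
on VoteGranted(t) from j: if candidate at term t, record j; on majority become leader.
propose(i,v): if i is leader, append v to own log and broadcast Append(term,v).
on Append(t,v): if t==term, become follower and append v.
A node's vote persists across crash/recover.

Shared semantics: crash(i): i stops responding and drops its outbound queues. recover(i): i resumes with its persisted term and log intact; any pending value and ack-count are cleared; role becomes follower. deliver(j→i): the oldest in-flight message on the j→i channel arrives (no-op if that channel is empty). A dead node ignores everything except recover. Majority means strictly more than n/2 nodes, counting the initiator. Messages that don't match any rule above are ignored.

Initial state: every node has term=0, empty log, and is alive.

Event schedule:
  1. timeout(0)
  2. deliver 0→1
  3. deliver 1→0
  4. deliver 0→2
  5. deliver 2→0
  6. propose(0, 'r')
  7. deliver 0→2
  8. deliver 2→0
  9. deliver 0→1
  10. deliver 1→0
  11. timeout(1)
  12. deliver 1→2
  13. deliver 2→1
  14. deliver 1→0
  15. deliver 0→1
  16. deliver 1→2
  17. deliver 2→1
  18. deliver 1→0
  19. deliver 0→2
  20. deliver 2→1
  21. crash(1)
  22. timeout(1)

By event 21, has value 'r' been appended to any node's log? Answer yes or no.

yes

[1] timeout(0) → N0(cand t1 [-])
[2] deliver 0→1 → N1(foll t1 [-])
[3] deliver 1→0 → N0(lead t1 [-])
[4] deliver 0→2 → N2(foll t1 [-])
[5] deliver 2→0 → ∅
[6] propose(0,'r') → N0(lead t1 [r])
[7] deliver 0→2 → N2(foll t1 [r])
[8] deliver 2→0 → ∅
[9] deliver 0→1 → N1(foll t1 [r])
[10] deliver 1→0 → ∅
[11] timeout(1) → N1(cand t2 [r])
[12] deliver 1→2 → N2(foll t2 [r])
[13] deliver 2→1 → N1(lead t2 [r])
[14] deliver 1→0 → N0(foll t2 [r])
[15] deliver 0→1 → ∅
[16] deliver 1→2 → ∅
[17] deliver 2→1 → ∅
[18] deliver 1→0 → ∅
[19] deliver 0→2 → ∅
[20] deliver 2→1 → ∅
[21] crash(1) → N1(✗lead t2 [r])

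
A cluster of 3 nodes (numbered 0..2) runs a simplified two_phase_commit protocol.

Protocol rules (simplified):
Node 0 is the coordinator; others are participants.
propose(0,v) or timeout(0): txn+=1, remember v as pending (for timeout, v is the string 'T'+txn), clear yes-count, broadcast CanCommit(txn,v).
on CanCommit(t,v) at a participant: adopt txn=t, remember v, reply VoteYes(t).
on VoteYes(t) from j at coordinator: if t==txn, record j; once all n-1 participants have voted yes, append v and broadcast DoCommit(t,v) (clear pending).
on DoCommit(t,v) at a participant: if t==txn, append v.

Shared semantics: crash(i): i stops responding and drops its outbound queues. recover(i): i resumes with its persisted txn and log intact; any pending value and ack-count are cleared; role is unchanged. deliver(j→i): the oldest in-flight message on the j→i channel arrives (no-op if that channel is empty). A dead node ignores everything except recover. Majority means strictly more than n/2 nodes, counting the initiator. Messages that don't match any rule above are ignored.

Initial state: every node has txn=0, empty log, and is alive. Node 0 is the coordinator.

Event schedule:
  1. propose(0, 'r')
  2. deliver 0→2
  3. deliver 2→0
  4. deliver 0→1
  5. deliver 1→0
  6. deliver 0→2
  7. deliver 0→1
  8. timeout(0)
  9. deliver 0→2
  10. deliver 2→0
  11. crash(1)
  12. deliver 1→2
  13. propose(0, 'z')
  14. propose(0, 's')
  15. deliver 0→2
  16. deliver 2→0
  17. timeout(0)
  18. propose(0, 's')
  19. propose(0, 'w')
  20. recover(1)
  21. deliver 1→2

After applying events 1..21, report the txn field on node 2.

3

1. propose(0,'r'):  <0:coor t1 ->
2. deliver 0→2:  <2:part t1 ->
3. deliver 2→0:  nop
4. deliver 0→1:  <1:part t1 ->
5. deliver 1→0:  <0:coor t1 r>
6. deliver 0→2:  <2:part t1 r>
7. deliver 0→1:  <1:part t1 r>
8. timeout(0):  <0:coor t2 r>
9. deliver 0→2:  <2:part t2 r>
10. deliver 2→0:  nop
11. crash(1):  <1:✗part t1 r>
12. deliver 1→2:  nop
13. propose(0,'z'):  <0:coor t3 r>
14. propose(0,'s'):  <0:coor t4 r>
15. deliver 0→2:  <2:part t3 r>
16. deliver 2→0:  nop
17. timeout(0):  <0:coor t5 r>
18. propose(0,'s'):  <0:coor t6 r>
19. propose(0,'w'):  <0:coor t7 r>
20. recover(1):  <1:part t1 r>
21. deliver 1→2:  nop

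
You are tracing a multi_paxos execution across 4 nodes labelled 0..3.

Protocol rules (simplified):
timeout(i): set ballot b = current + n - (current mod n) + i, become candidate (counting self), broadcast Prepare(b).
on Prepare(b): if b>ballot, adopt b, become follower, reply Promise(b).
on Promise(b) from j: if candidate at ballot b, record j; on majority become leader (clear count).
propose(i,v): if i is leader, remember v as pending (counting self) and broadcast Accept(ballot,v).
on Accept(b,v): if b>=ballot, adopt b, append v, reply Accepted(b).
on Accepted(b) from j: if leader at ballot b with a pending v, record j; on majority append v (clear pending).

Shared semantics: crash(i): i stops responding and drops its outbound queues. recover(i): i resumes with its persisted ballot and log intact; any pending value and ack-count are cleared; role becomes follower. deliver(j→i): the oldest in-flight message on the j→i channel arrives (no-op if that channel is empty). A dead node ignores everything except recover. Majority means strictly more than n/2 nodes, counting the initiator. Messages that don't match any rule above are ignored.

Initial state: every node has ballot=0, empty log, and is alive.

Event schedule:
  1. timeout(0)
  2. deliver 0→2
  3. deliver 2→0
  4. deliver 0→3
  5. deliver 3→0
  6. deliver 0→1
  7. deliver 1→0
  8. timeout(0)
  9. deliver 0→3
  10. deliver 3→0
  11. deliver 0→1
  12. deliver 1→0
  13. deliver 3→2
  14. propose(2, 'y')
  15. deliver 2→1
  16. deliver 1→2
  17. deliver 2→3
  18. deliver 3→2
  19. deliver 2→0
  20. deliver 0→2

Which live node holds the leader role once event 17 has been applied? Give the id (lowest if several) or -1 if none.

0

[1] timeout(0) → N0(cand b4 [-])
[2] deliver 0→2 → N2(foll b4 [-])
[3] deliver 2→0 → ∅
[4] deliver 0→3 → N3(foll b4 [-])
[5] deliver 3→0 → N0(lead b4 [-])
[6] deliver 0→1 → N1(foll b4 [-])
[7] deliver 1→0 → ∅
[8] timeout(0) → N0(cand b8 [-])
[9] deliver 0→3 → N3(foll b8 [-])
[10] deliver 3→0 → ∅
[11] deliver 0→1 → N1(foll b8 [-])
[12] deliver 1→0 → N0(lead b8 [-])
[13] deliver 3→2 → ∅
[14] propose(2,'y') → ∅
[15] deliver 2→1 → ∅
[16] deliver 1→2 → ∅
[17] deliver 2→3 → ∅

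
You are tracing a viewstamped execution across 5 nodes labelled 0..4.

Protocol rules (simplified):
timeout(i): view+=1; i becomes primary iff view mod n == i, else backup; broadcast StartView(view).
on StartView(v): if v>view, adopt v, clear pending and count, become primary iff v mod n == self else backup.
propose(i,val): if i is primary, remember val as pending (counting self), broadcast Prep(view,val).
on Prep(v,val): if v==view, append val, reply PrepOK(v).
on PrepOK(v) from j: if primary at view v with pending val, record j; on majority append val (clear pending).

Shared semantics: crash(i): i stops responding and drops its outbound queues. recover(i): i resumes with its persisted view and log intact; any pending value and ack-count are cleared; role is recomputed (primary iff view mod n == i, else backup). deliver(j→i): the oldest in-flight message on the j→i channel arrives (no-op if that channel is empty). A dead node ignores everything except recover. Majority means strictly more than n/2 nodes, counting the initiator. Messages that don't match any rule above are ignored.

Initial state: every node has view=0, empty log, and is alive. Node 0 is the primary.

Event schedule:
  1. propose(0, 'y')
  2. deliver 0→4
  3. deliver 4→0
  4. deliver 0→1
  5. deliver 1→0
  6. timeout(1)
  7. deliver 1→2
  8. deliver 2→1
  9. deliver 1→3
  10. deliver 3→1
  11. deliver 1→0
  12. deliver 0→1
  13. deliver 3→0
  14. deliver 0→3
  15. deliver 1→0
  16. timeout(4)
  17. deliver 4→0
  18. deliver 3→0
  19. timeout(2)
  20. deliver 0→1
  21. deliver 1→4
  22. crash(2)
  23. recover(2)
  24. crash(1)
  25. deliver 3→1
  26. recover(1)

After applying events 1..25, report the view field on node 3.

e1 propose(0,'y'): ·
e2 deliver 0→4: 4[back,v=0,y]
e3 deliver 4→0: ·
e4 deliver 0→1: 1[back,v=0,y]
e5 deliver 1→0: 0[prim,v=0,y]
e6 timeout(1): 1[prim,v=1,y]
e7 deliver 1→2: 2[back,v=1,-]
e8 deliver 2→1: ·
e9 deliver 1→3: 3[back,v=1,-]
e10 deliver 3→1: ·
e11 deliver 1→0: 0[back,v=1,y]
e12 deliver 0→1: ·
e13 deliver 3→0: ·
e14 deliver 0→3: ·
e15 deliver 1→0: ·
e16 timeout(4): 4[back,v=1,y]
e17 deliver 4→0: ·
e18 deliver 3→0: ·
e19 timeout(2): 2[prim,v=2,-]
e20 deliver 0→1: ·
e21 deliver 1→4: ·
e22 crash(2): 2[✗prim,v=2,-]
e23 recover(2): 2[prim,v=2,-]
e24 crash(1): 1[✗prim,v=1,y]
e25 deliver 3→1: ·

1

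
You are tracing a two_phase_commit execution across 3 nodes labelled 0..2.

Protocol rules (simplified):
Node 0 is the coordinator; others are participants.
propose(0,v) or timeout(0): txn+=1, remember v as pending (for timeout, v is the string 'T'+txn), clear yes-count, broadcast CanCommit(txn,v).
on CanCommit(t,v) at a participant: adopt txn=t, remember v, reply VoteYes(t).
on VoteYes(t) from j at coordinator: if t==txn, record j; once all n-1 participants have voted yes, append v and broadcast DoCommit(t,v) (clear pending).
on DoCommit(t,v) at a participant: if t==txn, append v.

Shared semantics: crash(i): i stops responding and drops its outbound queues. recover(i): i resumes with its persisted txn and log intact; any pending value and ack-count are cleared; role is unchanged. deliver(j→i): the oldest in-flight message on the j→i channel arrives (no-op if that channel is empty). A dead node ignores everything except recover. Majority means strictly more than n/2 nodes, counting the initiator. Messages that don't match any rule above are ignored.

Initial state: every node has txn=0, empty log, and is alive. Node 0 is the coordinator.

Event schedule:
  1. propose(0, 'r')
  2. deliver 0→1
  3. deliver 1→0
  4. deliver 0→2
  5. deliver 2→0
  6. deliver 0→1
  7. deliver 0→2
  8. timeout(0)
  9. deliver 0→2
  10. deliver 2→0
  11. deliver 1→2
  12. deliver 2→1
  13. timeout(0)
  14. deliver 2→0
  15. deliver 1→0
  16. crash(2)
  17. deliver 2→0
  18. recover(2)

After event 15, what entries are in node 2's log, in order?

r

after 1 — propose(0,'r'): n0:coor/t1/[-]
after 2 — deliver 0→1: n1:part/t1/[-]
after 3 — deliver 1→0: ·
after 4 — deliver 0→2: n2:part/t1/[-]
after 5 — deliver 2→0: n0:coor/t1/[r]
after 6 — deliver 0→1: n1:part/t1/[r]
after 7 — deliver 0→2: n2:part/t1/[r]
after 8 — timeout(0): n0:coor/t2/[r]
after 9 — deliver 0→2: n2:part/t2/[r]
after 10 — deliver 2→0: ·
after 11 — deliver 1→2: ·
after 12 — deliver 2→1: ·
after 13 — timeout(0): n0:coor/t3/[r]
after 14 — deliver 2→0: ·
after 15 — deliver 1→0: ·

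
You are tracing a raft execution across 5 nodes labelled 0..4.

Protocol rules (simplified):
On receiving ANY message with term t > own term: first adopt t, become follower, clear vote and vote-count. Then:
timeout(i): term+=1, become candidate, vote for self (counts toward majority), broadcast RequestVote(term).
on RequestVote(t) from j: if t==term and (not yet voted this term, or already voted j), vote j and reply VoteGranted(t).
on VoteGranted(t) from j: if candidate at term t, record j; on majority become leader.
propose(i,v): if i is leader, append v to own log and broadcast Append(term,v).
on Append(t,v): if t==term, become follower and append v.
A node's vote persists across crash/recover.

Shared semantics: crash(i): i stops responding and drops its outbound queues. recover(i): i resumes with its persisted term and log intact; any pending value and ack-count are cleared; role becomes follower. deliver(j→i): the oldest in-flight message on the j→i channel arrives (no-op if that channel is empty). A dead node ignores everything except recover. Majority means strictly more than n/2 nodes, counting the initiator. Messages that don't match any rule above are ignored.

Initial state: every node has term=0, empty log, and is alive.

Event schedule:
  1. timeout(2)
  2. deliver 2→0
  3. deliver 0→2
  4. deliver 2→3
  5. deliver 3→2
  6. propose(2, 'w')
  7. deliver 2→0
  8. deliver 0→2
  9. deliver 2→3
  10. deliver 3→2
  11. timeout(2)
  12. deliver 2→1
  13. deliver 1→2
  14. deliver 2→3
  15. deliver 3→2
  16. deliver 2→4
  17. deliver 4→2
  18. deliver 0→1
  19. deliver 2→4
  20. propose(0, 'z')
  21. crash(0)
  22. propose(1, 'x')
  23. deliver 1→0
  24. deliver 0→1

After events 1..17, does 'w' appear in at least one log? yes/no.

yes

step 1 timeout(2): 2={cand,t=1,log=-}
step 2 deliver 2→0: 0={foll,t=1,log=-}
step 3 deliver 0→2: —
step 4 deliver 2→3: 3={foll,t=1,log=-}
step 5 deliver 3→2: 2={lead,t=1,log=-}
step 6 propose(2,'w'): 2={lead,t=1,log=w}
step 7 deliver 2→0: 0={foll,t=1,log=w}
step 8 deliver 0→2: —
step 9 deliver 2→3: 3={foll,t=1,log=w}
step 10 deliver 3→2: —
step 11 timeout(2): 2={cand,t=2,log=w}
step 12 deliver 2→1: 1={foll,t=1,log=-}
step 13 deliver 1→2: —
step 14 deliver 2→3: 3={foll,t=2,log=w}
step 15 deliver 3→2: —
step 16 deliver 2→4: 4={foll,t=1,log=-}
step 17 deliver 4→2: —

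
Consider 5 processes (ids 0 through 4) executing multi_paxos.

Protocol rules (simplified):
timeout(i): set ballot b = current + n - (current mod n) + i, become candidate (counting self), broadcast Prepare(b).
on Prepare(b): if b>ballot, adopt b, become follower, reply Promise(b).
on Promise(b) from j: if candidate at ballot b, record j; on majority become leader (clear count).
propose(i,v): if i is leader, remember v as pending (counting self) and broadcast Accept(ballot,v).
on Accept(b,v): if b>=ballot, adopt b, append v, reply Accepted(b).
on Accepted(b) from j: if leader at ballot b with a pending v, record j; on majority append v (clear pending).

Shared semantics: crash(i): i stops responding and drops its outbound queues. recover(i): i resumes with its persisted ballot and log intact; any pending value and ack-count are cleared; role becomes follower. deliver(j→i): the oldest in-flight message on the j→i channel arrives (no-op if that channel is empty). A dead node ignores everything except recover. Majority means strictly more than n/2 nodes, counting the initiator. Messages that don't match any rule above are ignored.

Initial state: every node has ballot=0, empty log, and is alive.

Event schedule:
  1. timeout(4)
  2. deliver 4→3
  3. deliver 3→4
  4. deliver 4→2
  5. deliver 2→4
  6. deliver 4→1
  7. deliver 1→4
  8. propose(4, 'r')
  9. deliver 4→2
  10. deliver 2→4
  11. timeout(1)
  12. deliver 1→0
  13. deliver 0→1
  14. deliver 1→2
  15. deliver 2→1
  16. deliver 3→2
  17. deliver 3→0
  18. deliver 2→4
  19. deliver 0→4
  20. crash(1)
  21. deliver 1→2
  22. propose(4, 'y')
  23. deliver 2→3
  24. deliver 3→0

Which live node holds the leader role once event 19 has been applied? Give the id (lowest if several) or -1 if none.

after 1 — timeout(4): n4:cand/b9/[-]
after 2 — deliver 4→3: n3:foll/b9/[-]
after 3 — deliver 3→4: ·
after 4 — deliver 4→2: n2:foll/b9/[-]
after 5 — deliver 2→4: n4:lead/b9/[-]
after 6 — deliver 4→1: n1:foll/b9/[-]
after 7 — deliver 1→4: ·
after 8 — propose(4,'r'): ·
after 9 — deliver 4→2: n2:foll/b9/[r]
after 10 — deliver 2→4: ·
after 11 — timeout(1): n1:cand/b11/[-]
after 12 — deliver 1→0: n0:foll/b11/[-]
after 13 — deliver 0→1: ·
after 14 — deliver 1→2: n2:foll/b11/[r]
after 15 — deliver 2→1: n1:lead/b11/[-]
after 16 — deliver 3→2: ·
after 17 — deliver 3→0: ·
after 18 — deliver 2→4: ·
after 19 — deliver 0→4: ·

1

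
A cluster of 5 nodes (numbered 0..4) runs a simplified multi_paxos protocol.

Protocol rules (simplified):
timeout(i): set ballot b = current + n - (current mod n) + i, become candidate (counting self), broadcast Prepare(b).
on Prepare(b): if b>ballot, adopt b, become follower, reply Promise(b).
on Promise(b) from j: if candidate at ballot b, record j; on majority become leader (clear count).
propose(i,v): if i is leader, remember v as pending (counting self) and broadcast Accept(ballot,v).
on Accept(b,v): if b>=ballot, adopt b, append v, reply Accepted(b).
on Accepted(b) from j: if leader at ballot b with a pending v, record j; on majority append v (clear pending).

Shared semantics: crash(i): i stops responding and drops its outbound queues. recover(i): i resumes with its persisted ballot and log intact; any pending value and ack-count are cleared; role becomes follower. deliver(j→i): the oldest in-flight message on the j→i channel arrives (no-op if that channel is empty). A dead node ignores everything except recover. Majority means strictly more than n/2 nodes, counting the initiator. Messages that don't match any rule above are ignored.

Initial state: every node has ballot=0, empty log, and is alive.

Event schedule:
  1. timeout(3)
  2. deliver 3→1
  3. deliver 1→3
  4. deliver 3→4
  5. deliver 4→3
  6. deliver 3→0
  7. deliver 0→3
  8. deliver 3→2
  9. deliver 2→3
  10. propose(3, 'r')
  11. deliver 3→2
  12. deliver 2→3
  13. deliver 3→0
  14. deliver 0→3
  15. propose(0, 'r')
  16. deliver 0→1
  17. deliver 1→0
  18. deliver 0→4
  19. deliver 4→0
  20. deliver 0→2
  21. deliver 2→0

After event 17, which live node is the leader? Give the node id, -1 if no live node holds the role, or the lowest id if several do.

[1] timeout(3) → N3(cand b8 [-])
[2] deliver 3→1 → N1(foll b8 [-])
[3] deliver 1→3 → ∅
[4] deliver 3→4 → N4(foll b8 [-])
[5] deliver 4→3 → N3(lead b8 [-])
[6] deliver 3→0 → N0(foll b8 [-])
[7] deliver 0→3 → ∅
[8] deliver 3→2 → N2(foll b8 [-])
[9] deliver 2→3 → ∅
[10] propose(3,'r') → ∅
[11] deliver 3→2 → N2(foll b8 [r])
[12] deliver 2→3 → ∅
[13] deliver 3→0 → N0(foll b8 [r])
[14] deliver 0→3 → N3(lead b8 [r])
[15] propose(0,'r') → ∅
[16] deliver 0→1 → ∅
[17] deliver 1→0 → ∅

3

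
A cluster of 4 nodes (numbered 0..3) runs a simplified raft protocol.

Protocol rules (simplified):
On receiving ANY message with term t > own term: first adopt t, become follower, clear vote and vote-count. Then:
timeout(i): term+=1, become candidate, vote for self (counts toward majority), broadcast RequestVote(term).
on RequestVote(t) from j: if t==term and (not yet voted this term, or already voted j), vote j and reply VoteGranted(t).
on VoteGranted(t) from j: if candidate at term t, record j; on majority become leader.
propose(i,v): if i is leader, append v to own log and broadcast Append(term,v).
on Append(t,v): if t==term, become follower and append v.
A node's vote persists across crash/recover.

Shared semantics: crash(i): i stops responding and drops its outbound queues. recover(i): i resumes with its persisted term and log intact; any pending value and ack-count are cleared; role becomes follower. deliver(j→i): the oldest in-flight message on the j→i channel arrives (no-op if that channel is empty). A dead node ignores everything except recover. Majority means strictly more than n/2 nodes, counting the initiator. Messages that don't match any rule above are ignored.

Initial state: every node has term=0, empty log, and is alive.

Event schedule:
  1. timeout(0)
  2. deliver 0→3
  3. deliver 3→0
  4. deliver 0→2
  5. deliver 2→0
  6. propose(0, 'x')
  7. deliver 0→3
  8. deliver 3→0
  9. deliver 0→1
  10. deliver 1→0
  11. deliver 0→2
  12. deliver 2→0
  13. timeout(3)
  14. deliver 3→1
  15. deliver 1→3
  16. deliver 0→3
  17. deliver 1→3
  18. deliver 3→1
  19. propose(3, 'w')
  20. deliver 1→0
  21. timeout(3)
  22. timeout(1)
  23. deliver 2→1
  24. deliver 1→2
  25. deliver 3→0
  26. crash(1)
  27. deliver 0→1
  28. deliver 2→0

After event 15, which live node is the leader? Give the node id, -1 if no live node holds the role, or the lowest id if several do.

0

1. timeout(0):  <0:cand t1 ->
2. deliver 0→3:  <3:foll t1 ->
3. deliver 3→0:  nop
4. deliver 0→2:  <2:foll t1 ->
5. deliver 2→0:  <0:lead t1 ->
6. propose(0,'x'):  <0:lead t1 x>
7. deliver 0→3:  <3:foll t1 x>
8. deliver 3→0:  nop
9. deliver 0→1:  <1:foll t1 ->
10. deliver 1→0:  nop
11. deliver 0→2:  <2:foll t1 x>
12. deliver 2→0:  nop
13. timeout(3):  <3:cand t2 x>
14. deliver 3→1:  <1:foll t2 ->
15. deliver 1→3:  nop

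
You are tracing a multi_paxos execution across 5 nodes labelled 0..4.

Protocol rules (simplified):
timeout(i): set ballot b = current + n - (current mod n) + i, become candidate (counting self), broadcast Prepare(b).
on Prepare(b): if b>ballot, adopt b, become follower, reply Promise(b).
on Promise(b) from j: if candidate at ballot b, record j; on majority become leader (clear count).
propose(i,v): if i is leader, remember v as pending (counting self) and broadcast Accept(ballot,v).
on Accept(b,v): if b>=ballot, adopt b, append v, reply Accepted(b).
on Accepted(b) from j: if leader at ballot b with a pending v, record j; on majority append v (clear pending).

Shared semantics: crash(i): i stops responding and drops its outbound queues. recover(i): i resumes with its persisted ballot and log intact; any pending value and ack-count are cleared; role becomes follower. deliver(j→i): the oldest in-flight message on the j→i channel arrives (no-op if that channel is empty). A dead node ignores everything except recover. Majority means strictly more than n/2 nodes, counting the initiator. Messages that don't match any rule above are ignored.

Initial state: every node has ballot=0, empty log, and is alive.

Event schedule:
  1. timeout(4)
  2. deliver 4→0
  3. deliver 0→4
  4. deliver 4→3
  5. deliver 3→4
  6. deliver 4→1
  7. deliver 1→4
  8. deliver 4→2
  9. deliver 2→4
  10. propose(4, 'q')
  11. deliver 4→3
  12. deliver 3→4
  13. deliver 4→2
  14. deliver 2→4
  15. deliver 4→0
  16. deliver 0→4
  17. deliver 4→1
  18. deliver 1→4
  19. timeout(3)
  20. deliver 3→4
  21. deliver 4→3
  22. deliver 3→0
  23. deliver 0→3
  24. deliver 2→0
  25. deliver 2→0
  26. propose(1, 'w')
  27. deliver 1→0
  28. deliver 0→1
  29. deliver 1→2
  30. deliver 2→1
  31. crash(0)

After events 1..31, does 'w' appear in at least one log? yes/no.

e1 timeout(4): 4[cand,b=9,-]
e2 deliver 4→0: 0[foll,b=9,-]
e3 deliver 0→4: ·
e4 deliver 4→3: 3[foll,b=9,-]
e5 deliver 3→4: 4[lead,b=9,-]
e6 deliver 4→1: 1[foll,b=9,-]
e7 deliver 1→4: ·
e8 deliver 4→2: 2[foll,b=9,-]
e9 deliver 2→4: ·
e10 propose(4,'q'): ·
e11 deliver 4→3: 3[foll,b=9,q]
e12 deliver 3→4: ·
e13 deliver 4→2: 2[foll,b=9,q]
e14 deliver 2→4: 4[lead,b=9,q]
e15 deliver 4→0: 0[foll,b=9,q]
e16 deliver 0→4: ·
e17 deliver 4→1: 1[foll,b=9,q]
e18 deliver 1→4: ·
e19 timeout(3): 3[cand,b=13,q]
e20 deliver 3→4: 4[foll,b=13,q]
e21 deliver 4→3: ·
e22 deliver 3→0: 0[foll,b=13,q]
e23 deliver 0→3: 3[lead,b=13,q]
e24 deliver 2→0: ·
e25 deliver 2→0: ·
e26 propose(1,'w'): ·
e27 deliver 1→0: ·
e28 deliver 0→1: ·
e29 deliver 1→2: ·
e30 deliver 2→1: ·
e31 crash(0): 0[✗foll,b=13,q]

no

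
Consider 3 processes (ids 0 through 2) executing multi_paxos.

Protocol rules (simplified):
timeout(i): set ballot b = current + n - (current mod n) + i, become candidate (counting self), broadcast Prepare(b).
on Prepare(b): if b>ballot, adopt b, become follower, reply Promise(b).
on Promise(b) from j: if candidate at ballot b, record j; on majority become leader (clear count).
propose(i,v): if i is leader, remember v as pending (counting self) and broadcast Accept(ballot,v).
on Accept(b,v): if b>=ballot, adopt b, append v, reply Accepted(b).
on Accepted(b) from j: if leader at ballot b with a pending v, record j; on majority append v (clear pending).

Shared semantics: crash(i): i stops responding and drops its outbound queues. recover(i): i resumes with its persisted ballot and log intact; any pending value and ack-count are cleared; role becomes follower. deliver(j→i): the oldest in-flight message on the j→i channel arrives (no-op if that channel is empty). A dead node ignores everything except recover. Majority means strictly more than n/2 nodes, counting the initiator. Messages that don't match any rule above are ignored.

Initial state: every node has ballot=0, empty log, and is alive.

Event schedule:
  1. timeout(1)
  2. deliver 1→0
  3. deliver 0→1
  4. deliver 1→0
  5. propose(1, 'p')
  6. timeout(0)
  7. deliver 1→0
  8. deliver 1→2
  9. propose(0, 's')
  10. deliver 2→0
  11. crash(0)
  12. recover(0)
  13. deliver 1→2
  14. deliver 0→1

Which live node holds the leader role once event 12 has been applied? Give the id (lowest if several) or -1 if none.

1

after 1 — timeout(1): n1:cand/b4/[-]
after 2 — deliver 1→0: n0:foll/b4/[-]
after 3 — deliver 0→1: n1:lead/b4/[-]
after 4 — deliver 1→0: ·
after 5 — propose(1,'p'): ·
after 6 — timeout(0): n0:cand/b6/[-]
after 7 — deliver 1→0: ·
after 8 — deliver 1→2: n2:foll/b4/[-]
after 9 — propose(0,'s'): ·
after 10 — deliver 2→0: ·
after 11 — crash(0): n0:✗cand/b6/[-]
after 12 — recover(0): n0:foll/b6/[-]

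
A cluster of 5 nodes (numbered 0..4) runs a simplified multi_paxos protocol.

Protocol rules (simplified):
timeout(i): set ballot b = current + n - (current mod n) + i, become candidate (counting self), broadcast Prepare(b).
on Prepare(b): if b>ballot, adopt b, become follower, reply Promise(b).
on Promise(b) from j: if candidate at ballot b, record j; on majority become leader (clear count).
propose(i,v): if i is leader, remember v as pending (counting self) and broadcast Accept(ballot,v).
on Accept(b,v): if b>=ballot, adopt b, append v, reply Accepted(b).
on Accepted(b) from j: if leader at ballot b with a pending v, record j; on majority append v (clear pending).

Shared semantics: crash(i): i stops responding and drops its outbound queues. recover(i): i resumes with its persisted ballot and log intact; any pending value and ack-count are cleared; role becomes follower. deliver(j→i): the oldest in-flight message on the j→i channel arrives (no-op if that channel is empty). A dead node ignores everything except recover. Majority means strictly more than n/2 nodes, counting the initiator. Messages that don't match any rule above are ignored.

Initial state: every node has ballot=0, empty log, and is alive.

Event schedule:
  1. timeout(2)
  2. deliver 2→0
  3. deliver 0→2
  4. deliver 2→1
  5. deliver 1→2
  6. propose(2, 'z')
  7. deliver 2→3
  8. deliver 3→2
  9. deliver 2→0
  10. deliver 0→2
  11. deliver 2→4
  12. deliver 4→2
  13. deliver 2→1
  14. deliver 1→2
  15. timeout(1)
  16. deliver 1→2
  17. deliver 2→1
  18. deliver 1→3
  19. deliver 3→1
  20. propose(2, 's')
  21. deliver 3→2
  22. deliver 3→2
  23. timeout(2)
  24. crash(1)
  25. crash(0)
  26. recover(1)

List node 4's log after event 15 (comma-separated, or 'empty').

e1 timeout(2): 2[cand,b=7,-]
e2 deliver 2→0: 0[foll,b=7,-]
e3 deliver 0→2: ·
e4 deliver 2→1: 1[foll,b=7,-]
e5 deliver 1→2: 2[lead,b=7,-]
e6 propose(2,'z'): ·
e7 deliver 2→3: 3[foll,b=7,-]
e8 deliver 3→2: ·
e9 deliver 2→0: 0[foll,b=7,z]
e10 deliver 0→2: ·
e11 deliver 2→4: 4[foll,b=7,-]
e12 deliver 4→2: ·
e13 deliver 2→1: 1[foll,b=7,z]
e14 deliver 1→2: 2[lead,b=7,z]
e15 timeout(1): 1[cand,b=11,z]

empty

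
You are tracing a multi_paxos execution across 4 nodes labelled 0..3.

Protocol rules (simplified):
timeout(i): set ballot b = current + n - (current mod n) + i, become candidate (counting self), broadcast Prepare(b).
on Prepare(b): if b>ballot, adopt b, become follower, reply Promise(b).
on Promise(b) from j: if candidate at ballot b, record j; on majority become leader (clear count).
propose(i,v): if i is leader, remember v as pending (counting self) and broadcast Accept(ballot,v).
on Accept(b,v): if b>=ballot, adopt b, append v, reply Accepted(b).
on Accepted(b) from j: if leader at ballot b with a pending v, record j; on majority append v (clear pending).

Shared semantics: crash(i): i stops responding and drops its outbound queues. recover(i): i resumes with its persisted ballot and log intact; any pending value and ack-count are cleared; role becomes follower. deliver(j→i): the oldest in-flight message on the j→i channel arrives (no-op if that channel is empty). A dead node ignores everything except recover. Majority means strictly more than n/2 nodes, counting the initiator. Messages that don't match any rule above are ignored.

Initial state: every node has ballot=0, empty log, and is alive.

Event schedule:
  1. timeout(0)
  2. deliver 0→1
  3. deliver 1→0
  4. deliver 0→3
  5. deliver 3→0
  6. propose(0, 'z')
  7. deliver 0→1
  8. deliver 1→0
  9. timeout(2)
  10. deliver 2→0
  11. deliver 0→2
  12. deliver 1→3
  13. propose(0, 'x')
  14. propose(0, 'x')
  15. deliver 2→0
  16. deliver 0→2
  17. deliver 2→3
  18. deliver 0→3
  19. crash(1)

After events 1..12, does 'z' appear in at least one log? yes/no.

e1 timeout(0): 0[cand,b=4,-]
e2 deliver 0→1: 1[foll,b=4,-]
e3 deliver 1→0: ·
e4 deliver 0→3: 3[foll,b=4,-]
e5 deliver 3→0: 0[lead,b=4,-]
e6 propose(0,'z'): ·
e7 deliver 0→1: 1[foll,b=4,z]
e8 deliver 1→0: ·
e9 timeout(2): 2[cand,b=6,-]
e10 deliver 2→0: 0[foll,b=6,-]
e11 deliver 0→2: ·
e12 deliver 1→3: ·

yes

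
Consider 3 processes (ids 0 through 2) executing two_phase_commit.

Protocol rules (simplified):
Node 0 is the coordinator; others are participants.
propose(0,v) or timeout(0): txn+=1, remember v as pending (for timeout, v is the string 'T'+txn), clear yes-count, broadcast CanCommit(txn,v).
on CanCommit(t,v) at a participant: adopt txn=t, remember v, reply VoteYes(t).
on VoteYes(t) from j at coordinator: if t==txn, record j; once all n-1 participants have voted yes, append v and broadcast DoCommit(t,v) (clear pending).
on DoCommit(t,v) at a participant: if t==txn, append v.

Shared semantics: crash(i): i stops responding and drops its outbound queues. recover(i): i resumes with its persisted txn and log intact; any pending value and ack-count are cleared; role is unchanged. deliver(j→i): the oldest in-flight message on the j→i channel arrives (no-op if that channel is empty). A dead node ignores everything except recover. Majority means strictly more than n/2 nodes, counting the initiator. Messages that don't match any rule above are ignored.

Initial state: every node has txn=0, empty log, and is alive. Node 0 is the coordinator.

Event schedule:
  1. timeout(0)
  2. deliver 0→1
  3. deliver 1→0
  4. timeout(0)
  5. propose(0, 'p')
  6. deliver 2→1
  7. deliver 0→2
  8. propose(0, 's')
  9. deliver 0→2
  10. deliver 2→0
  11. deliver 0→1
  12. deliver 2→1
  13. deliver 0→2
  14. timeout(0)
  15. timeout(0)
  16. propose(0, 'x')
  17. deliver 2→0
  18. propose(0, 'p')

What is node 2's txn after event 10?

[1] timeout(0) → N0(coor t1 [-])
[2] deliver 0→1 → N1(part t1 [-])
[3] deliver 1→0 → ∅
[4] timeout(0) → N0(coor t2 [-])
[5] propose(0,'p') → N0(coor t3 [-])
[6] deliver 2→1 → ∅
[7] deliver 0→2 → N2(part t1 [-])
[8] propose(0,'s') → N0(coor t4 [-])
[9] deliver 0→2 → N2(part t2 [-])
[10] deliver 2→0 → ∅

2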